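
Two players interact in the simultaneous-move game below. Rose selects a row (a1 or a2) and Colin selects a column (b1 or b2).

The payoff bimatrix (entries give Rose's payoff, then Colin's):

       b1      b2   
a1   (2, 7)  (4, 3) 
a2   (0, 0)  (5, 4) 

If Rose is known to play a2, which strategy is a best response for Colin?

b2

Against a2, Colin earns 0 from b1 and 4 from b2.
So b2 is the best response.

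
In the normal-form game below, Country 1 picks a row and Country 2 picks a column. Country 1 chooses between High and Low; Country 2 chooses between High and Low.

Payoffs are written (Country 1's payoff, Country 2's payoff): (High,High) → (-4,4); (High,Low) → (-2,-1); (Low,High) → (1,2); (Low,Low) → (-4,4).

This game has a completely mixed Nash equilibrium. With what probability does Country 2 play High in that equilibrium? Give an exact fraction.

Let c be the probability that Country 2 plays High. In a completely mixed equilibrium, Country 1 must be indifferent between High and Low.
Country 1's expected payoff from High is −4c − 2(1−c); from Low it is c − 4(1−c).
Setting these equal: −2c − 2 = 5c − 4, so c = 2/7.

2/7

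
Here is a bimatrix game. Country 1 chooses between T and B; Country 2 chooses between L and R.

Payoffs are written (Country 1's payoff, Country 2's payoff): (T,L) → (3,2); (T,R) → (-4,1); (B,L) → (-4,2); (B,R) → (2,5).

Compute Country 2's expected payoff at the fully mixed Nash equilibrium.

First find x, the probability Country 1 plays T, from Country 2's indifference between L and R: 2x + 2(1−x) = x + 5(1−x), giving x = 3/4.
Since Country 2 is indifferent in equilibrium, Country 2's expected payoff equals the payoff from either column against (3/4, 1/4). Using L: 2(3/4) + 2(1/4) = 2.

2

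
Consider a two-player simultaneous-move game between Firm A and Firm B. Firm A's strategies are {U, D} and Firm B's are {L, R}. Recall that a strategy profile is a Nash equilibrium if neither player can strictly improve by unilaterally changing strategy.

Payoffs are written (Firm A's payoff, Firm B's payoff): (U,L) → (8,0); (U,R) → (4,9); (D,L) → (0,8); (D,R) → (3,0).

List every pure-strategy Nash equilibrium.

(U, L): Firm B prefers R (9 > 0) — not an equilibrium.
(U, R): Firm A gets 4 ≥ 3 from D, and Firm B gets 9 ≥ 0 from L — Nash equilibrium.
(D, L): Firm A prefers U (8 > 0) — not an equilibrium.
(D, R): Firm A prefers U (4 > 3); Firm B prefers L (8 > 0) — not an equilibrium.

(U, R)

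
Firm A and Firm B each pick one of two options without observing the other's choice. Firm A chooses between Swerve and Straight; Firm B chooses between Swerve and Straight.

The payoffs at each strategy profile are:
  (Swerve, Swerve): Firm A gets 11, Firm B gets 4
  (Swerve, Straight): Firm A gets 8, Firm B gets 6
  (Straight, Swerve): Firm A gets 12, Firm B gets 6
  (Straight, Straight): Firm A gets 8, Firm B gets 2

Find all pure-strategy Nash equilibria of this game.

(Swerve, Swerve): Firm A prefers Straight (12 > 11); Firm B prefers Straight (6 > 4) — not an equilibrium.
(Swerve, Straight): Firm A gets 8 ≥ 8 from Straight, and Firm B gets 6 ≥ 4 from Swerve — Nash equilibrium.
(Straight, Swerve): Firm A gets 12 ≥ 11 from Swerve, and Firm B gets 6 ≥ 2 from Straight — Nash equilibrium.
(Straight, Straight): Firm B prefers Swerve (6 > 2) — not an equilibrium.

(Swerve, Straight) and (Straight, Swerve)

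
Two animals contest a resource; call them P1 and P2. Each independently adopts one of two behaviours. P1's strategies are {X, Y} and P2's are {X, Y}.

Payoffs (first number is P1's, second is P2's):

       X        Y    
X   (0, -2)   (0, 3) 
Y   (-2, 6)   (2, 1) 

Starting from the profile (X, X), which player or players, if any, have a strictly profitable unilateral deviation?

P2

P1 at (X, X) earns 0; deviating to Y yields -2 — not better.
P2 earns -2; deviating to Y yields 3 — a strict improvement.
Only P2 has a strictly profitable deviation.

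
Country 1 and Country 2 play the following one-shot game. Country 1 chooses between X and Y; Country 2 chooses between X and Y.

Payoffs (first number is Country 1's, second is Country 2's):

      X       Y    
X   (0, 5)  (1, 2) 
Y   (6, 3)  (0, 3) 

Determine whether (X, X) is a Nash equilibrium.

At (X, X), Country 1 earns 0; switching to Y would give 6, so Country 1 would deviate.
Country 2 earns 5; switching to Y would give 2, so Country 2 has no profitable deviation.
Since at least one player can profitably deviate, this is not a Nash equilibrium.

No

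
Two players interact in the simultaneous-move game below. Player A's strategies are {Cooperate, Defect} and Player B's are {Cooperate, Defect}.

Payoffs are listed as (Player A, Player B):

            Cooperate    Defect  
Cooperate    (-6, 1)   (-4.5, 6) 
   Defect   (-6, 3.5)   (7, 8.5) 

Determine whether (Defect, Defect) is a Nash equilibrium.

Yes

At (Defect, Defect), Player A earns 7; switching to Cooperate would give -4.5, so Player A has no profitable deviation.
Player B earns 8.5; switching to Cooperate would give 3.5, so Player B has no profitable deviation.
Neither player can gain by a unilateral deviation, so this profile is a Nash equilibrium.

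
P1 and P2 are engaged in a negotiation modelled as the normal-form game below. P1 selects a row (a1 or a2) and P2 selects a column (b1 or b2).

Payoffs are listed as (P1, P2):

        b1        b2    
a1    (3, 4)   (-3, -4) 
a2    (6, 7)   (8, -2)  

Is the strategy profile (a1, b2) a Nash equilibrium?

No

At (a1, b2), P1 earns -3; switching to a2 would give 8, so P1 would deviate.
P2 earns -4; switching to b1 would give 4, so P2 would deviate.
Since at least one player can profitably deviate, this is not a Nash equilibrium.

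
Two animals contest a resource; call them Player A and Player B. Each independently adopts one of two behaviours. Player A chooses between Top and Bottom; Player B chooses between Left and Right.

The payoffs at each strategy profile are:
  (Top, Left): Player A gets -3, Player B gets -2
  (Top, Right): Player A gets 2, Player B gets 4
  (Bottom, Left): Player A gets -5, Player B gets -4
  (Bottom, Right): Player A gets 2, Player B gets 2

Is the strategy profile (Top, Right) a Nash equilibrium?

At (Top, Right), Player A earns 2; switching to Bottom would give 2, so Player A has no profitable deviation.
Player B earns 4; switching to Left would give -2, so Player B has no profitable deviation.
Neither player can gain by a unilateral deviation, so this profile is a Nash equilibrium.

Yes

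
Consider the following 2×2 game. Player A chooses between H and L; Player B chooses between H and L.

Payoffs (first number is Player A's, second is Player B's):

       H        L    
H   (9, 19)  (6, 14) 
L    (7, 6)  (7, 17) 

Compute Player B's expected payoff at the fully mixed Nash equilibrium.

239/16

First find p, the probability Player A plays H, from Player B's indifference between H and L: 19p + 6(1−p) = 14p + 17(1−p), giving p = 11/16.
Since Player B is indifferent in equilibrium, Player B's expected payoff equals the payoff from either column against (11/16, 5/16). Using H: 19(11/16) + 6(5/16) = 239/16.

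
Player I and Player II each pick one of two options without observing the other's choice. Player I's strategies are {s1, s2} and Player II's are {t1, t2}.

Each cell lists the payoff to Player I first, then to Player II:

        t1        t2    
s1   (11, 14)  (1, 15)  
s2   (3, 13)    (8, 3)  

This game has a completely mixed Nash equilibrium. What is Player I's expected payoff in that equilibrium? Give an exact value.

First find q, the probability Player II plays t1, from Player I's indifference between s1 and s2: 11q + (1−q) = 3q + 8(1−q), giving q = 7/15.
Since Player I is indifferent in equilibrium, Player I's expected payoff equals the payoff from either row against (7/15, 8/15). Using s1: 11(7/15) + (8/15) = 17/3.

17/3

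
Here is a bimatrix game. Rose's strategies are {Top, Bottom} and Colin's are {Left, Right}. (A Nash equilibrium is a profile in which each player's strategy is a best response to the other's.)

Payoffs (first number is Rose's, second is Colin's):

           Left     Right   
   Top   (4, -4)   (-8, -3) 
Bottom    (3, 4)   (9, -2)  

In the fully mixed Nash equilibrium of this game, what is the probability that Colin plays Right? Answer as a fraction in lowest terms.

1/18

Let q be the probability that Colin plays Left. In a completely mixed equilibrium, Rose must be indifferent between Top and Bottom.
Rose's expected payoff from Top is 4q − 8(1−q); from Bottom it is 3q + 9(1−q).
Setting these equal: 12q − 8 = −6q + 9, so q = 17/18.
Therefore Colin plays Right with probability 1 − 17/18 = 1/18.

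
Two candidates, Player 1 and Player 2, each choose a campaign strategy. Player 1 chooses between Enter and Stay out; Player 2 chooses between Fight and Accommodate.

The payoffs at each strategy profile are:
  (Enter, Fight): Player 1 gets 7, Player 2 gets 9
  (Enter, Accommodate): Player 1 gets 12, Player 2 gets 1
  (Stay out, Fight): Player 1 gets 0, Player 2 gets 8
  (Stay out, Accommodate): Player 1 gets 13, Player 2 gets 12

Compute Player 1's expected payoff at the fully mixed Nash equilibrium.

91/8

First find q, the probability Player 2 plays Fight, from Player 1's indifference between Enter and Stay out: 7q + 12(1−q) = 13(1−q), giving q = 1/8.
Since Player 1 is indifferent in equilibrium, Player 1's expected payoff equals the payoff from either row against (1/8, 7/8). Using Enter: 7(1/8) + 12(7/8) = 91/8.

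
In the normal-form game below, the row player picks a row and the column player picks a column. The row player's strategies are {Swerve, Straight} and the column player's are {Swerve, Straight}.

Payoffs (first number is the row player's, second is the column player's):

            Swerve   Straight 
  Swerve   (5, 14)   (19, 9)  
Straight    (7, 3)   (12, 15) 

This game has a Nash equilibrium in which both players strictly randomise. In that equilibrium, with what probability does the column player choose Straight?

Let c be the probability that the column player plays Swerve. In a completely mixed equilibrium, the row player must be indifferent between Swerve and Straight.
The row player's expected payoff from Swerve is 5c + 19(1−c); from Straight it is 7c + 12(1−c).
Setting these equal: −14c + 19 = −5c + 12, so c = 7/9.
Therefore the column player plays Straight with probability 1 − 7/9 = 2/9.

2/9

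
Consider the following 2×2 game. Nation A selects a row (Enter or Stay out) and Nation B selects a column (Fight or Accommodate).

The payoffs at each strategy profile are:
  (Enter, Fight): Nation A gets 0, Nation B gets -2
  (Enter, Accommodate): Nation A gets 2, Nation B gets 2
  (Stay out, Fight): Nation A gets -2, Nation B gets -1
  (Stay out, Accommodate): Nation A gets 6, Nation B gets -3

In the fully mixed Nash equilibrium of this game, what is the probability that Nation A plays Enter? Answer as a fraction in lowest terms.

1/3

Let x be the probability that Nation A plays Enter. In a completely mixed equilibrium, Nation B must be indifferent between Fight and Accommodate.
Nation B's expected payoff from Fight is −2x − (1−x); from Accommodate it is 2x − 3(1−x).
Setting these equal: −x − 1 = 5x − 3, so x = 1/3.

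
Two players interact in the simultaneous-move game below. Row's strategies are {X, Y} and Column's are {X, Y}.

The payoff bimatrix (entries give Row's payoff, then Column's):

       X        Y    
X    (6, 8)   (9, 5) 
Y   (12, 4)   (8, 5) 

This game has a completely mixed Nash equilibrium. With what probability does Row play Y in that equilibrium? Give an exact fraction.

Let p be the probability that Row plays X. In a completely mixed equilibrium, Column must be indifferent between X and Y.
Column's expected payoff from X is 8p + 4(1−p); from Y it is 5p + 5(1−p).
Setting these equal: 4p + 4 = 5, so p = 1/4.
Therefore Row plays Y with probability 1 − 1/4 = 3/4.

3/4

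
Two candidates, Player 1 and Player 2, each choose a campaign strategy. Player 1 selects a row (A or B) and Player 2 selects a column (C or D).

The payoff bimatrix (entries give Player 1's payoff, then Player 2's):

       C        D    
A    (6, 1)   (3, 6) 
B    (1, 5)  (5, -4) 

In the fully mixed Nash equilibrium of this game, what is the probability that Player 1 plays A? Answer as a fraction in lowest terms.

Let r be the probability that Player 1 plays A. In a completely mixed equilibrium, Player 2 must be indifferent between C and D.
Player 2's expected payoff from C is r + 5(1−r); from D it is 6r − 4(1−r).
Setting these equal: −4r + 5 = 10r − 4, so r = 9/14.

9/14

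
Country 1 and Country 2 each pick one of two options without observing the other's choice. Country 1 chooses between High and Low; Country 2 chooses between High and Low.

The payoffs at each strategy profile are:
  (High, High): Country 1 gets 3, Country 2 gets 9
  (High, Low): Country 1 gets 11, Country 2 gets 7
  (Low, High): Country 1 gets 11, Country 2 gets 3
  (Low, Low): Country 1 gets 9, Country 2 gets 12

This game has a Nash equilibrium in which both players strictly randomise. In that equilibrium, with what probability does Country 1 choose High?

Let r be the probability that Country 1 plays High. In a completely mixed equilibrium, Country 2 must be indifferent between High and Low.
Country 2's expected payoff from High is 9r + 3(1−r); from Low it is 7r + 12(1−r).
Setting these equal: 6r + 3 = −5r + 12, so r = 9/11.

9/11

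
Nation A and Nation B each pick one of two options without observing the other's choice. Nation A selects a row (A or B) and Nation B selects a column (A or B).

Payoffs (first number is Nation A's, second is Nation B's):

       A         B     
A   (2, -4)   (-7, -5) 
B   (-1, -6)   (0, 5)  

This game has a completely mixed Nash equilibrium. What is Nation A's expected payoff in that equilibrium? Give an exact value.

First find y, the probability Nation B plays A, from Nation A's indifference between A and B: 2y − 7(1−y) = −y, giving y = 7/10.
Since Nation A is indifferent in equilibrium, Nation A's expected payoff equals the payoff from either row against (7/10, 3/10). Using A: 2(7/10) − 7(3/10) = -7/10.

-7/10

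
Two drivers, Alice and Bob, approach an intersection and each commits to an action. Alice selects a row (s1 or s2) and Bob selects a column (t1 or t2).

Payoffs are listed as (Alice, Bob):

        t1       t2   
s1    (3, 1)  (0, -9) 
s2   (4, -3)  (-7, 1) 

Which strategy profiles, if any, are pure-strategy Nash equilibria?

none

(s1, t1): Alice prefers s2 (4 > 3) — not an equilibrium.
(s1, t2): Bob prefers t1 (1 > -9) — not an equilibrium.
(s2, t1): Bob prefers t2 (1 > -3) — not an equilibrium.
(s2, t2): Alice prefers s1 (0 > -7) — not an equilibrium.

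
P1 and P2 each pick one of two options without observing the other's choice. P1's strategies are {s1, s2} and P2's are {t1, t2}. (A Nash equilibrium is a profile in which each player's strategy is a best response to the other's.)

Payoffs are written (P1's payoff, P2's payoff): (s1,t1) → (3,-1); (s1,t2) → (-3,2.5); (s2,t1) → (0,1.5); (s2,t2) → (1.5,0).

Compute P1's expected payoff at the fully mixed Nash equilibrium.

3/5

First find y, the probability P2 plays t1, from P1's indifference between s1 and s2: 3y − 3(1−y) = 1.5(1−y), giving y = 3/5.
Since P1 is indifferent in equilibrium, P1's expected payoff equals the payoff from either row against (3/5, 2/5). Using s1: 3(3/5) − 3(2/5) = 3/5.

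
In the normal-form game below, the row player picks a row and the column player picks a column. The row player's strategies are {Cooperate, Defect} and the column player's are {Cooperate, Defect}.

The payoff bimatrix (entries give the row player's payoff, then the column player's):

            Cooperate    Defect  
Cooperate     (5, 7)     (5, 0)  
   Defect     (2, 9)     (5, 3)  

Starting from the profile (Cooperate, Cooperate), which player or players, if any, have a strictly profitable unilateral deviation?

The row player at (Cooperate, Cooperate) earns 5; deviating to Defect yields 2 — not better.
The column player earns 7; deviating to Defect yields 0 — not better.
Neither player can strictly improve; the profile is a Nash equilibrium.

Neither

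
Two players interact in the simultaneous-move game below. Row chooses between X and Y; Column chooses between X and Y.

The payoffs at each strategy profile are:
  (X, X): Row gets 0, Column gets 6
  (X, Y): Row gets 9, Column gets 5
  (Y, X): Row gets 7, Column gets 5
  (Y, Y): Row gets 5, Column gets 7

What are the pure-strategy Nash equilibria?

none

(X, X): Row prefers Y (7 > 0) — not an equilibrium.
(X, Y): Column prefers X (6 > 5) — not an equilibrium.
(Y, X): Column prefers Y (7 > 5) — not an equilibrium.
(Y, Y): Row prefers X (9 > 5) — not an equilibrium.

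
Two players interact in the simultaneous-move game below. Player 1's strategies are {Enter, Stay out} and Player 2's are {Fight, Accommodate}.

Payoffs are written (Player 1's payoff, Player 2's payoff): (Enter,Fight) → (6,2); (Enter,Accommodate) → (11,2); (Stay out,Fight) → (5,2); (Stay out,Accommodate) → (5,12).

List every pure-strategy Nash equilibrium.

(Enter, Fight) and (Enter, Accommodate)

(Enter, Fight): Player 1 gets 6 ≥ 5 from Stay out, and Player 2 gets 2 ≥ 2 from Accommodate — Nash equilibrium.
(Enter, Accommodate): Player 1 gets 11 ≥ 5 from Stay out, and Player 2 gets 2 ≥ 2 from Fight — Nash equilibrium.
(Stay out, Fight): Player 1 prefers Enter (6 > 5); Player 2 prefers Accommodate (12 > 2) — not an equilibrium.
(Stay out, Accommodate): Player 1 prefers Enter (11 > 5) — not an equilibrium.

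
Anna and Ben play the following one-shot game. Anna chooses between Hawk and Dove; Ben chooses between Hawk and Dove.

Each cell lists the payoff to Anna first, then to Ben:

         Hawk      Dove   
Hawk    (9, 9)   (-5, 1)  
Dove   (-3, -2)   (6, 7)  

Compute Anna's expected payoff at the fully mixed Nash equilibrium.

39/23

First find q, the probability Ben plays Hawk, from Anna's indifference between Hawk and Dove: 9q − 5(1−q) = −3q + 6(1−q), giving q = 11/23.
Since Anna is indifferent in equilibrium, Anna's expected payoff equals the payoff from either row against (11/23, 12/23). Using Hawk: 9(11/23) − 5(12/23) = 39/23.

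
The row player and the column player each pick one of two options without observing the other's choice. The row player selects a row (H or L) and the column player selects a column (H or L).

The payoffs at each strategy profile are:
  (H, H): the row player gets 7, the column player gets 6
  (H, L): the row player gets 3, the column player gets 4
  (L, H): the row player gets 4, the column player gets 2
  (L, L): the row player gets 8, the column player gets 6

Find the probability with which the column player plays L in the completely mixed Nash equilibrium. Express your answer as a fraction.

Let c be the probability that the column player plays H. In a completely mixed equilibrium, the row player must be indifferent between H and L.
The row player's expected payoff from H is 7c + 3(1−c); from L it is 4c + 8(1−c).
Setting these equal: 4c + 3 = −4c + 8, so c = 5/8.
Therefore the column player plays L with probability 1 − 5/8 = 3/8.

3/8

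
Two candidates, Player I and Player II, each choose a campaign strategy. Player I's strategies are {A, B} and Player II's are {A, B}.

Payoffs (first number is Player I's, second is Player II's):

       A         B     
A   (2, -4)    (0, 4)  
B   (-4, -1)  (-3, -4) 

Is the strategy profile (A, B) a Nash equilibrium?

At (A, B), Player I earns 0; switching to B would give -3, so Player I has no profitable deviation.
Player II earns 4; switching to A would give -4, so Player II has no profitable deviation.
Neither player can gain by a unilateral deviation, so this profile is a Nash equilibrium.

Yes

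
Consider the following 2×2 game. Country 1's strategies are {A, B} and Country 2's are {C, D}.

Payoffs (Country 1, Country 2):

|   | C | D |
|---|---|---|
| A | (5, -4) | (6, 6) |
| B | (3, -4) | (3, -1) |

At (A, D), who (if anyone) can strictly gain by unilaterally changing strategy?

Country 1 at (A, D) earns 6; deviating to B yields 3 — not better.
Country 2 earns 6; deviating to C yields -4 — not better.
Neither player can strictly improve; the profile is a Nash equilibrium.

Neither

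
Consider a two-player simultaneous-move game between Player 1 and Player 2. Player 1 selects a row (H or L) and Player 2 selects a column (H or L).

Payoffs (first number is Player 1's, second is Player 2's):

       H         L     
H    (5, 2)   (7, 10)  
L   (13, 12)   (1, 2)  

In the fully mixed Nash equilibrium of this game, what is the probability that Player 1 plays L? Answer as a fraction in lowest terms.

Let x be the probability that Player 1 plays H. In a completely mixed equilibrium, Player 2 must be indifferent between H and L.
Player 2's expected payoff from H is 2x + 12(1−x); from L it is 10x + 2(1−x).
Setting these equal: −10x + 12 = 8x + 2, so x = 5/9.
Therefore Player 1 plays L with probability 1 − 5/9 = 4/9.

4/9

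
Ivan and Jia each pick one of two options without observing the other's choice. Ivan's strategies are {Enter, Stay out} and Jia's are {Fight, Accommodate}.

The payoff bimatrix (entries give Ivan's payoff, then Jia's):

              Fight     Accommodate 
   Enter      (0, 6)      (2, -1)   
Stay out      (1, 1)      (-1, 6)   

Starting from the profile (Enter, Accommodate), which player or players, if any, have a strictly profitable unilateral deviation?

Ivan at (Enter, Accommodate) earns 2; deviating to Stay out yields -1 — not better.
Jia earns -1; deviating to Fight yields 6 — a strict improvement.
Only Jia has a strictly profitable deviation.

Jia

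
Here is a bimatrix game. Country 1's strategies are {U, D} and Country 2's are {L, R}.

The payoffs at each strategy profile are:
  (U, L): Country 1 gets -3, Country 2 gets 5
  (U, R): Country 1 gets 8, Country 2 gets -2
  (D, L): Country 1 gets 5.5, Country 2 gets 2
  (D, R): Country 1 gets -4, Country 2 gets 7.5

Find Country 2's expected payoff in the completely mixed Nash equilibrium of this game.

First find x, the probability Country 1 plays U, from Country 2's indifference between L and R: 5x + 2(1−x) = −2x + 7.5(1−x), giving x = 11/25.
Since Country 2 is indifferent in equilibrium, Country 2's expected payoff equals the payoff from either column against (11/25, 14/25). Using L: 5(11/25) + 2(14/25) = 83/25.

83/25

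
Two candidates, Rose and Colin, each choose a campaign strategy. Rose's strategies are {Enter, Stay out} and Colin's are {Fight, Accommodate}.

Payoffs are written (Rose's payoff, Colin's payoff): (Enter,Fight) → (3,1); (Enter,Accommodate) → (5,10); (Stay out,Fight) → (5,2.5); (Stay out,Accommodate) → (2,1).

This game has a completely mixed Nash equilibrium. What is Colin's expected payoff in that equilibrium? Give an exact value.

16/7

First find x, the probability Rose plays Enter, from Colin's indifference between Fight and Accommodate: x + 2.5(1−x) = 10x + (1−x), giving x = 1/7.
Since Colin is indifferent in equilibrium, Colin's expected payoff equals the payoff from either column against (1/7, 6/7). Using Fight: (1/7) + 2.5(6/7) = 16/7.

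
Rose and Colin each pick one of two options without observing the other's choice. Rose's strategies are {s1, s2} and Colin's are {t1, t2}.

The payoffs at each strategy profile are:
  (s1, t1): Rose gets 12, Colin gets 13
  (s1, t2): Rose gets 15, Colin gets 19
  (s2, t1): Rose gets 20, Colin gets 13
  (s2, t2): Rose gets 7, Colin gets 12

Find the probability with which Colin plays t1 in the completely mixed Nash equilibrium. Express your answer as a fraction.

1/2

Let q be the probability that Colin plays t1. In a completely mixed equilibrium, Rose must be indifferent between s1 and s2.
Rose's expected payoff from s1 is 12q + 15(1−q); from s2 it is 20q + 7(1−q).
Setting these equal: −3q + 15 = 13q + 7, so q = 1/2.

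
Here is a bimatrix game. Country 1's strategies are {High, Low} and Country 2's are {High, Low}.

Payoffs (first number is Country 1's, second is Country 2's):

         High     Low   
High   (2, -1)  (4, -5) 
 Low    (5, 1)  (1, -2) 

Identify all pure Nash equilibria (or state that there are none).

(High, High): Country 1 prefers Low (5 > 2) — not an equilibrium.
(High, Low): Country 2 prefers High (-1 > -5) — not an equilibrium.
(Low, High): Country 1 gets 5 ≥ 2 from High, and Country 2 gets 1 ≥ -2 from Low — Nash equilibrium.
(Low, Low): Country 1 prefers High (4 > 1); Country 2 prefers High (1 > -2) — not an equilibrium.

(Low, High)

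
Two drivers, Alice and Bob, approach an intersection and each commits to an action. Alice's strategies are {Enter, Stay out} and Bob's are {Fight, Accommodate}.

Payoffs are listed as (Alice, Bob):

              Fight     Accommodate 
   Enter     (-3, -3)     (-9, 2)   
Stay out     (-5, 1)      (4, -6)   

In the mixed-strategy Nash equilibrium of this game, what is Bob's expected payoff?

First find p, the probability Alice plays Enter, from Bob's indifference between Fight and Accommodate: −3p + (1−p) = 2p − 6(1−p), giving p = 7/12.
Since Bob is indifferent in equilibrium, Bob's expected payoff equals the payoff from either column against (7/12, 5/12). Using Fight: −3(7/12) + (5/12) = -4/3.

-4/3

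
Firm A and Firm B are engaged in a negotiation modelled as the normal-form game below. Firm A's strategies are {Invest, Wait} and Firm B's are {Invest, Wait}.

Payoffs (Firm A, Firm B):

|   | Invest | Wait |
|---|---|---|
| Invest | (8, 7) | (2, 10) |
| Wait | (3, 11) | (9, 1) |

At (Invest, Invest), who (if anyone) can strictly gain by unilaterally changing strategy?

Firm B

Firm A at (Invest, Invest) earns 8; deviating to Wait yields 3 — not better.
Firm B earns 7; deviating to Wait yields 10 — a strict improvement.
Only Firm B has a strictly profitable deviation.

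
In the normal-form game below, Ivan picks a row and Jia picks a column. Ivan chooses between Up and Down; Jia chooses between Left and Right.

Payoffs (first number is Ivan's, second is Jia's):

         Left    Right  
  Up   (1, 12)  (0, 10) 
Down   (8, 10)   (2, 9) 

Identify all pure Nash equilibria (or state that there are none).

(Down, Left)

(Up, Left): Ivan prefers Down (8 > 1) — not an equilibrium.
(Up, Right): Ivan prefers Down (2 > 0); Jia prefers Left (12 > 10) — not an equilibrium.
(Down, Left): Ivan gets 8 ≥ 1 from Up, and Jia gets 10 ≥ 9 from Right — Nash equilibrium.
(Down, Right): Jia prefers Left (10 > 9) — not an equilibrium.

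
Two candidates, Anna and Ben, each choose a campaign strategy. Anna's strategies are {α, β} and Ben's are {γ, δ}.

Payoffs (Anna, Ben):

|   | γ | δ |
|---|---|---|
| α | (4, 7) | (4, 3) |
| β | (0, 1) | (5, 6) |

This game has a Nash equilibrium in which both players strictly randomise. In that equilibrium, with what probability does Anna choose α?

5/9

Let p be the probability that Anna plays α. In a completely mixed equilibrium, Ben must be indifferent between γ and δ.
Ben's expected payoff from γ is 7p + (1−p); from δ it is 3p + 6(1−p).
Setting these equal: 6p + 1 = −3p + 6, so p = 5/9.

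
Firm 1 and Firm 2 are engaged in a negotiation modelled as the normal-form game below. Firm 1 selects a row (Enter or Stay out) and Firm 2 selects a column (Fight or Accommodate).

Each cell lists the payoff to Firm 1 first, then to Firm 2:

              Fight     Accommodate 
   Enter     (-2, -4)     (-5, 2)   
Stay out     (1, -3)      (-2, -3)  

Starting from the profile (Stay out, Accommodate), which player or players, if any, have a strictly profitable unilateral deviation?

Firm 1 at (Stay out, Accommodate) earns -2; deviating to Enter yields -5 — not better.
Firm 2 earns -3; deviating to Fight yields -3 — not better.
Neither player can strictly improve; the profile is a Nash equilibrium.

Neither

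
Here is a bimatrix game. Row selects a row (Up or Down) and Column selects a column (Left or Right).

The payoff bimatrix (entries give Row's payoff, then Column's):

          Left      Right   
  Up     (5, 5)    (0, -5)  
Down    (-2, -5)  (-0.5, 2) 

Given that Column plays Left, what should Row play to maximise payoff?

Against Left, Row earns 5 from Up and -2 from Down.
So Up is the best response.

Up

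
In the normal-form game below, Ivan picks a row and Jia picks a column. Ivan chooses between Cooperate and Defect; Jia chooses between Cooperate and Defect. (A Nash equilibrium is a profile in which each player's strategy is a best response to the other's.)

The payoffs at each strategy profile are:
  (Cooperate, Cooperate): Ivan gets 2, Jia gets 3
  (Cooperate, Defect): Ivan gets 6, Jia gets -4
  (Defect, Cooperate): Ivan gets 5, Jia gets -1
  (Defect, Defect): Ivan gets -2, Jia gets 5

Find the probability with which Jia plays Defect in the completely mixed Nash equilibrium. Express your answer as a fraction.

Let q be the probability that Jia plays Cooperate. In a completely mixed equilibrium, Ivan must be indifferent between Cooperate and Defect.
Ivan's expected payoff from Cooperate is 2q + 6(1−q); from Defect it is 5q − 2(1−q).
Setting these equal: −4q + 6 = 7q − 2, so q = 8/11.
Therefore Jia plays Defect with probability 1 − 8/11 = 3/11.

3/11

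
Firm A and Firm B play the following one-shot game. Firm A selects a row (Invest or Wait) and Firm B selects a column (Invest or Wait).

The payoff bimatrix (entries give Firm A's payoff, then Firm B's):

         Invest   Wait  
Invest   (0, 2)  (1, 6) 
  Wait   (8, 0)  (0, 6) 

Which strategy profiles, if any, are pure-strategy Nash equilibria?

(Invest, Wait)

(Invest, Invest): Firm A prefers Wait (8 > 0); Firm B prefers Wait (6 > 2) — not an equilibrium.
(Invest, Wait): Firm A gets 1 ≥ 0 from Wait, and Firm B gets 6 ≥ 2 from Invest — Nash equilibrium.
(Wait, Invest): Firm B prefers Wait (6 > 0) — not an equilibrium.
(Wait, Wait): Firm A prefers Invest (1 > 0) — not an equilibrium.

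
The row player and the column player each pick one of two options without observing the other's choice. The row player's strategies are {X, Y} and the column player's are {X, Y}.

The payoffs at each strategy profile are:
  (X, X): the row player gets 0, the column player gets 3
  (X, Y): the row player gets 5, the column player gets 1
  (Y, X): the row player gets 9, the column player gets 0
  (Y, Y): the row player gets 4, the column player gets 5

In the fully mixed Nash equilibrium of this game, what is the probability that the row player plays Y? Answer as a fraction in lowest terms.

2/7

Let x be the probability that the row player plays X. In a completely mixed equilibrium, the column player must be indifferent between X and Y.
The column player's expected payoff from X is 3x; from Y it is x + 5(1−x).
Setting these equal: 3x = −4x + 5, so x = 5/7.
Therefore the row player plays Y with probability 1 − 5/7 = 2/7.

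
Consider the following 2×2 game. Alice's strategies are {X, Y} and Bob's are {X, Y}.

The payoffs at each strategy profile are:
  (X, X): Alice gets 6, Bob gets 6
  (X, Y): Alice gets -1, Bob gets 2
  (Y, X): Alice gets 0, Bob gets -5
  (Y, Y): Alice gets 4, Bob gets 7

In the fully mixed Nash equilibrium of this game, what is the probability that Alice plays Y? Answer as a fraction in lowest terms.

1/4

Let r be the probability that Alice plays X. In a completely mixed equilibrium, Bob must be indifferent between X and Y.
Bob's expected payoff from X is 6r − 5(1−r); from Y it is 2r + 7(1−r).
Setting these equal: 11r − 5 = −5r + 7, so r = 3/4.
Therefore Alice plays Y with probability 1 − 3/4 = 1/4.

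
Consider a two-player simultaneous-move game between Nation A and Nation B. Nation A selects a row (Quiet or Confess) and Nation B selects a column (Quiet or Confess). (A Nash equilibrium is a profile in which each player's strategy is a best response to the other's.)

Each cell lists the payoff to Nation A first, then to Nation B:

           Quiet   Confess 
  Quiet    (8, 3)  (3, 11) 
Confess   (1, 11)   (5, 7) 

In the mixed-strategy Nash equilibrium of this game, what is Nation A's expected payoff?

First find q, the probability Nation B plays Quiet, from Nation A's indifference between Quiet and Confess: 8q + 3(1−q) = q + 5(1−q), giving q = 2/9.
Since Nation A is indifferent in equilibrium, Nation A's expected payoff equals the payoff from either row against (2/9, 7/9). Using Quiet: 8(2/9) + 3(7/9) = 37/9.

37/9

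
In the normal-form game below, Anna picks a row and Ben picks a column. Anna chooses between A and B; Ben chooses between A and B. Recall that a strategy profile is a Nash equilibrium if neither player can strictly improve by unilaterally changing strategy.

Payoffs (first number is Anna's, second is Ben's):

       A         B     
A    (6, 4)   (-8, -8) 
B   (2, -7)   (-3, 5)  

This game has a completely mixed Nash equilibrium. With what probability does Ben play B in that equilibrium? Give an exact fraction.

4/9

Let c be the probability that Ben plays A. In a completely mixed equilibrium, Anna must be indifferent between A and B.
Anna's expected payoff from A is 6c − 8(1−c); from B it is 2c − 3(1−c).
Setting these equal: 14c − 8 = 5c − 3, so c = 5/9.
Therefore Ben plays B with probability 1 − 5/9 = 4/9.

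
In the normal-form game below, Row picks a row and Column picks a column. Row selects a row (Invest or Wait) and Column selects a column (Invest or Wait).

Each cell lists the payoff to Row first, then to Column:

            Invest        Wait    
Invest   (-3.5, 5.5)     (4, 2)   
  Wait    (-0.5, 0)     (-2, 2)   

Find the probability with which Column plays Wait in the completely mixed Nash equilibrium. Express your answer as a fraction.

Let y be the probability that Column plays Invest. In a completely mixed equilibrium, Row must be indifferent between Invest and Wait.
Row's expected payoff from Invest is −3.5y + 4(1−y); from Wait it is −0.5y − 2(1−y).
Setting these equal: −7.5y + 4 = 1.5y − 2, so y = 2/3.
Therefore Column plays Wait with probability 1 − 2/3 = 1/3.

1/3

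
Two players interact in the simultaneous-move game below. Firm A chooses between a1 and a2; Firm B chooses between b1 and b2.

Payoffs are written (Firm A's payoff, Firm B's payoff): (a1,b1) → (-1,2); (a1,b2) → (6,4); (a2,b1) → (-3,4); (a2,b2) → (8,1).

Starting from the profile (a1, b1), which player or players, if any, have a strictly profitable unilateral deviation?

Firm B

Firm A at (a1, b1) earns -1; deviating to a2 yields -3 — not better.
Firm B earns 2; deviating to b2 yields 4 — a strict improvement.
Only Firm B has a strictly profitable deviation.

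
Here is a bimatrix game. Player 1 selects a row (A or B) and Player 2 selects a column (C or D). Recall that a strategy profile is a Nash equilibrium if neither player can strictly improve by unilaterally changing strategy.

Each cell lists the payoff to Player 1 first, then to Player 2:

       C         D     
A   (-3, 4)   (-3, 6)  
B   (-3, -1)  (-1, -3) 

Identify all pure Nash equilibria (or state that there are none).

(B, C)

(A, C): Player 2 prefers D (6 > 4) — not an equilibrium.
(A, D): Player 1 prefers B (-1 > -3) — not an equilibrium.
(B, C): Player 1 gets -3 ≥ -3 from A, and Player 2 gets -1 ≥ -3 from D — Nash equilibrium.
(B, D): Player 2 prefers C (-1 > -3) — not an equilibrium.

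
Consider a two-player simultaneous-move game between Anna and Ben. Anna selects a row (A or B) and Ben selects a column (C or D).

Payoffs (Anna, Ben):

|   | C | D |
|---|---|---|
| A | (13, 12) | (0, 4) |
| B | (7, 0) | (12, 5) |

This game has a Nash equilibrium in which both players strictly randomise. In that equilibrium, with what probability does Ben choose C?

2/3

Let y be the probability that Ben plays C. In a completely mixed equilibrium, Anna must be indifferent between A and B.
Anna's expected payoff from A is 13y; from B it is 7y + 12(1−y).
Setting these equal: 13y = −5y + 12, so y = 2/3.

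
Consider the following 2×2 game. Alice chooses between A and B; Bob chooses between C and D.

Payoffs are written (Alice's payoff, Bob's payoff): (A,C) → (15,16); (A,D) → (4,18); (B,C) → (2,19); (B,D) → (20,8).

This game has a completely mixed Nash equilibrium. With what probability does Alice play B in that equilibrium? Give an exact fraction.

2/13

Let r be the probability that Alice plays A. In a completely mixed equilibrium, Bob must be indifferent between C and D.
Bob's expected payoff from C is 16r + 19(1−r); from D it is 18r + 8(1−r).
Setting these equal: −3r + 19 = 10r + 8, so r = 11/13.
Therefore Alice plays B with probability 1 − 11/13 = 2/13.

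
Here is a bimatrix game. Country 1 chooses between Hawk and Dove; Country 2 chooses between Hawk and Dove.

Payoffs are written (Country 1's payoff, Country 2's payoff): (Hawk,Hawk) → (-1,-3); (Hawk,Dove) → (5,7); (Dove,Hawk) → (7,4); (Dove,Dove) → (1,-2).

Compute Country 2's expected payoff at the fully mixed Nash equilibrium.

11/8

First find p, the probability Country 1 plays Hawk, from Country 2's indifference between Hawk and Dove: −3p + 4(1−p) = 7p − 2(1−p), giving p = 3/8.
Since Country 2 is indifferent in equilibrium, Country 2's expected payoff equals the payoff from either column against (3/8, 5/8). Using Hawk: −3(3/8) + 4(5/8) = 11/8.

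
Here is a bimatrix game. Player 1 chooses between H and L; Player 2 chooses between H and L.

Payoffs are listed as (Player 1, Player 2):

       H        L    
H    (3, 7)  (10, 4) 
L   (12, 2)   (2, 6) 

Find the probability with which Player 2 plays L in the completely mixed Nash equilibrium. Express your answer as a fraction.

Let c be the probability that Player 2 plays H. In a completely mixed equilibrium, Player 1 must be indifferent between H and L.
Player 1's expected payoff from H is 3c + 10(1−c); from L it is 12c + 2(1−c).
Setting these equal: −7c + 10 = 10c + 2, so c = 8/17.
Therefore Player 2 plays L with probability 1 − 8/17 = 9/17.

9/17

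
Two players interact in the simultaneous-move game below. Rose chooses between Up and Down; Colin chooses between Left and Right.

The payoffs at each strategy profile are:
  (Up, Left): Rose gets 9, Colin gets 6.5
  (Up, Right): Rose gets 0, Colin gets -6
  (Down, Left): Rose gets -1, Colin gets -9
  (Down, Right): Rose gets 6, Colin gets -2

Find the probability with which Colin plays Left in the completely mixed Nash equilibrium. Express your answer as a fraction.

Let y be the probability that Colin plays Left. In a completely mixed equilibrium, Rose must be indifferent between Up and Down.
Rose's expected payoff from Up is 9y; from Down it is −y + 6(1−y).
Setting these equal: 9y = −7y + 6, so y = 3/8.

3/8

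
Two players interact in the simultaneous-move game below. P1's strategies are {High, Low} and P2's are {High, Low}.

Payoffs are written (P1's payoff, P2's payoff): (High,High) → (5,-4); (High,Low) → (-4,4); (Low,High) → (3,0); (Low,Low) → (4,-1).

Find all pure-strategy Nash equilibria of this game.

none

(High, High): P2 prefers Low (4 > -4) — not an equilibrium.
(High, Low): P1 prefers Low (4 > -4) — not an equilibrium.
(Low, High): P1 prefers High (5 > 3) — not an equilibrium.
(Low, Low): P2 prefers High (0 > -1) — not an equilibrium.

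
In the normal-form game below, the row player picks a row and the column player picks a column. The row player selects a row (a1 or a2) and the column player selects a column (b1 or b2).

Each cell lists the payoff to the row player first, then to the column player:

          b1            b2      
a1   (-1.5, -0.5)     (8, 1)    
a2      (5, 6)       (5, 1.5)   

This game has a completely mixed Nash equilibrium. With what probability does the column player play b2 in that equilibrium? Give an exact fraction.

Let q be the probability that the column player plays b1. In a completely mixed equilibrium, the row player must be indifferent between a1 and a2.
The row player's expected payoff from a1 is −1.5q + 8(1−q); from a2 it is 5q + 5(1−q).
Setting these equal: −9.5q + 8 = 5, so q = 6/19.
Therefore the column player plays b2 with probability 1 − 6/19 = 13/19.

13/19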